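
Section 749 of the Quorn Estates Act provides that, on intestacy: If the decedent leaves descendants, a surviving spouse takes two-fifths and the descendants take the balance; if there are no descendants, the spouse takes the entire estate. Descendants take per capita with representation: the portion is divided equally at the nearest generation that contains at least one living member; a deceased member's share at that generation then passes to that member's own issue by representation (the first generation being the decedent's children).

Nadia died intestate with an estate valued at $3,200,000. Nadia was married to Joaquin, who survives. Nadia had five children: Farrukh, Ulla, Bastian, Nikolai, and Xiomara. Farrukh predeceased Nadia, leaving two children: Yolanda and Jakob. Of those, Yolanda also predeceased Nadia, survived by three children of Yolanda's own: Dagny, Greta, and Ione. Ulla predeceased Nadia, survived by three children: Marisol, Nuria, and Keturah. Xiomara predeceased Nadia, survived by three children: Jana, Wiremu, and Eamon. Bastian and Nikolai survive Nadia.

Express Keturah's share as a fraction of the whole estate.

Joaquin takes two-fifths of $3,200,000 = $1,280,000. The remaining $1,920,000 passes to the descendants.
The descendants' portion ($1,920,000) is divided into 5 shares of $384,000: Bastian and Nikolai each take $384,000; Farrukh's $384,000 share passes to Farrukh's issue; Ulla's $384,000 share passes to Ulla's issue; Xiomara's $384,000 share passes to Xiomara's issue.
Farrukh's share ($384,000) is divided into 2 shares of $192,000: Jakob takes $192,000; Yolanda's $192,000 share passes to Yolanda's issue.
Yolanda's share ($192,000) is divided into 3 shares of $64,000: Dagny, Greta, and Ione each take $64,000.
Ulla's share ($384,000) is divided into 3 shares of $128,000: Marisol, Nuria, and Keturah each take $128,000.
Xiomara's share ($384,000) is divided into 3 shares of $128,000: Jana, Wiremu, and Eamon each take $128,000.

Keturah receives 1/25 of the estate.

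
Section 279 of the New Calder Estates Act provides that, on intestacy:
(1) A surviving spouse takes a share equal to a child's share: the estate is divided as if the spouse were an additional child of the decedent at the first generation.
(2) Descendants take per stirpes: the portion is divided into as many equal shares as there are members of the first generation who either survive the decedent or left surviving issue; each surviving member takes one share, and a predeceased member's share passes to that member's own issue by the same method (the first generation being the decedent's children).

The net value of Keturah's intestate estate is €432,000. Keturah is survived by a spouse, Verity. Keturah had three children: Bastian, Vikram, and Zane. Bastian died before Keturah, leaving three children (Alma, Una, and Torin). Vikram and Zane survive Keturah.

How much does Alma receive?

The spouse counts as an additional share at the children's level, so there are 4 primary shares of €108,000. Verity takes one such share (€108,000).
The children's combined portion (€324,000) is divided into 3 shares of €108,000: Vikram and Zane each take €108,000; Bastian's €108,000 share passes to Bastian's issue.
Bastian's share (€108,000) is divided into 3 shares of €36,000: Alma, Una, and Torin each take €36,000.

Alma receives €36,000.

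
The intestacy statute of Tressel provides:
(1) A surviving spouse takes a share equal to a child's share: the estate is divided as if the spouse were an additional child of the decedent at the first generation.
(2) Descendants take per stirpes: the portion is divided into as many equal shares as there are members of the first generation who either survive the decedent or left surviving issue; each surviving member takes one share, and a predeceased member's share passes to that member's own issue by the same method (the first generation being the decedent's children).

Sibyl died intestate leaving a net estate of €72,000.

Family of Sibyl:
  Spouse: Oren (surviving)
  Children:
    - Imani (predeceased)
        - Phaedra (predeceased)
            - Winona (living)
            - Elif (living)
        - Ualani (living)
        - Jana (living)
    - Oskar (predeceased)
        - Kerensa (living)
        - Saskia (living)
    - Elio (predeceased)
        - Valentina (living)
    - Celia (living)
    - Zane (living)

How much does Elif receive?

Elif receives €2,000.

The spouse counts as an additional share at the children's level, so there are 6 primary shares of €12,000. Oren takes one such share (€12,000).
The children's combined portion (€60,000) is divided into 5 shares of €12,000: Celia and Zane each take €12,000; Imani's €12,000 share passes to Imani's issue; Oskar's €12,000 share passes to Oskar's issue; Elio's €12,000 share passes to Elio's issue.
Imani's share (€12,000) is divided into 3 shares of €4,000: Ualani and Jana each take €4,000; Phaedra's €4,000 share passes to Phaedra's issue.
Phaedra's share (€4,000) is divided into 2 shares of €2,000: Winona and Elif each take €2,000.
Oskar's share (€12,000) is divided into 2 shares of €6,000: Kerensa and Saskia each take €6,000.
Elio's share (€12,000) passes entirely to Valentina.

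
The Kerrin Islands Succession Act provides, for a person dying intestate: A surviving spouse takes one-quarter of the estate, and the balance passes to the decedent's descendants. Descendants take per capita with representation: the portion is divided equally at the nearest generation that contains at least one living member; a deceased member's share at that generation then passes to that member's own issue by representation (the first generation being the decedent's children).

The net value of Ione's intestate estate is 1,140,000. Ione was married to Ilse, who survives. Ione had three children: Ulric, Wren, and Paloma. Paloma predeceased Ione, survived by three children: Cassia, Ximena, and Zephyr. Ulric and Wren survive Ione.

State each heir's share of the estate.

Ilse: 285,000; Ulric: 285,000; Wren: 285,000; Cassia: 95,000; Ximena: 95,000; Zephyr: 95,000

Ilse takes one-quarter of 1,140,000 = 285,000. The remaining 855,000 passes to the descendants.
The descendants' portion (855,000) is divided into 3 shares of 285,000: Ulric and Wren each take 285,000; Paloma's 285,000 share passes to Paloma's issue.
Paloma's share (285,000) is divided into 3 shares of 95,000: Cassia, Ximena, and Zephyr each take 95,000.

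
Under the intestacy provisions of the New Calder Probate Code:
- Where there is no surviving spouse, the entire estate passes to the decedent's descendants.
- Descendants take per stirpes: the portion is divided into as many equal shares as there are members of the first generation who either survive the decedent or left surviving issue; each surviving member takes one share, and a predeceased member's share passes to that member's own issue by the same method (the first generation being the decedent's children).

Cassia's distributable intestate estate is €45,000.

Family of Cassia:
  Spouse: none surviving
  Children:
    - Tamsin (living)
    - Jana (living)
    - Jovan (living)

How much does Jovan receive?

The entire €45,000 passes to the descendants.
That amount (€45,000) is divided into 3 shares of €15,000: Tamsin, Jana, and Jovan each take €15,000.

Jovan receives €15,000.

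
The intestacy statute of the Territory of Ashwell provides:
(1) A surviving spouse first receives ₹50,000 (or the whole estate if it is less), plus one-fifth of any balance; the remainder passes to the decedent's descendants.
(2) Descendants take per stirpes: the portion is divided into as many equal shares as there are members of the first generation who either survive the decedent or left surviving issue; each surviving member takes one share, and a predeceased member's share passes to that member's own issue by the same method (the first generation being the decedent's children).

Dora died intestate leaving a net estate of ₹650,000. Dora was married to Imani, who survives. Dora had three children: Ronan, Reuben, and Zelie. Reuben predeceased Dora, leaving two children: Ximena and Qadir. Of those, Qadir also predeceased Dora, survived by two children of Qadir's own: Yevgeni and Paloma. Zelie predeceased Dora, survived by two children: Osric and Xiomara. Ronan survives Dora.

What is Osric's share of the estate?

Imani first takes ₹50,000, leaving a balance of ₹600,000. Imani then takes one-fifth of the balance (₹120,000), for a total of ₹170,000. The remaining ₹480,000 passes to the descendants.
The descendants' portion (₹480,000) is divided into 3 shares of ₹160,000: Ronan takes ₹160,000; Reuben's ₹160,000 share passes to Reuben's issue; Zelie's ₹160,000 share passes to Zelie's issue.
Reuben's share (₹160,000) is divided into 2 shares of ₹80,000: Ximena takes ₹80,000; Qadir's ₹80,000 share passes to Qadir's issue.
Qadir's share (₹80,000) is divided into 2 shares of ₹40,000: Yevgeni and Paloma each take ₹40,000.
Zelie's share (₹160,000) is divided into 2 shares of ₹80,000: Osric and Xiomara each take ₹80,000.

Osric receives ₹80,000.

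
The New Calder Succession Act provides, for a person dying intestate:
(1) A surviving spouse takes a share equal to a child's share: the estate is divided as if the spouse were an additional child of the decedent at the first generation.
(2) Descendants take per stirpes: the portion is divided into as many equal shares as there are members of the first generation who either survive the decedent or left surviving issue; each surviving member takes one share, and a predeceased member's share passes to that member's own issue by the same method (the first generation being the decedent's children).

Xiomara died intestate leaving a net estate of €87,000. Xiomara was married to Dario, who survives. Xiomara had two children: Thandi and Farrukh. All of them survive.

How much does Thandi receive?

The spouse counts as an additional share at the children's level, so there are 3 primary shares of €29,000. Dario takes one such share (€29,000).
The children's combined portion (€58,000) is divided into 2 shares of €29,000: Thandi and Farrukh each take €29,000.

Thandi receives €29,000.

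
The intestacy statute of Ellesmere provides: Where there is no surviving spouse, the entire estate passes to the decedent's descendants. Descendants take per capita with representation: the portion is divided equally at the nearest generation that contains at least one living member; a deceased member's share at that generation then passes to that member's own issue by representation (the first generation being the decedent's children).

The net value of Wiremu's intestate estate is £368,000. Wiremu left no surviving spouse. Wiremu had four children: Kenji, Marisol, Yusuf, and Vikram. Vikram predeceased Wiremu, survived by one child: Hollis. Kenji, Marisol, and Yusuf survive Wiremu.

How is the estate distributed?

The entire £368,000 passes to the descendants.
That amount (£368,000) is divided into 4 shares of £92,000: Kenji, Marisol, and Yusuf each take £92,000; Vikram's £92,000 share passes to Vikram's issue.
Vikram's share (£92,000) passes entirely to Hollis.

Kenji: £92,000; Marisol: £92,000; Yusuf: £92,000; Hollis: £92,000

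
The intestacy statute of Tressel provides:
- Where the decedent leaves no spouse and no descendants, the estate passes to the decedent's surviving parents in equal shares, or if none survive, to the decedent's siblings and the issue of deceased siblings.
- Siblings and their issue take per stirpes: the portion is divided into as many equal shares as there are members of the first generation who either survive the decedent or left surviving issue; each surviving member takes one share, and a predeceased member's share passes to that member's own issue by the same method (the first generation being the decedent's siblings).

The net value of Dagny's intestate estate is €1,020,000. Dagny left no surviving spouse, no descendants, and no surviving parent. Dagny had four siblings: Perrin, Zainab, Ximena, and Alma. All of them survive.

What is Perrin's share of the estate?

Perrin receives €255,000.

The entire €1,020,000 passes to the siblings and their issue.
That amount (€1,020,000) is divided into 4 shares of €255,000: Perrin, Zainab, Ximena, and Alma each take €255,000.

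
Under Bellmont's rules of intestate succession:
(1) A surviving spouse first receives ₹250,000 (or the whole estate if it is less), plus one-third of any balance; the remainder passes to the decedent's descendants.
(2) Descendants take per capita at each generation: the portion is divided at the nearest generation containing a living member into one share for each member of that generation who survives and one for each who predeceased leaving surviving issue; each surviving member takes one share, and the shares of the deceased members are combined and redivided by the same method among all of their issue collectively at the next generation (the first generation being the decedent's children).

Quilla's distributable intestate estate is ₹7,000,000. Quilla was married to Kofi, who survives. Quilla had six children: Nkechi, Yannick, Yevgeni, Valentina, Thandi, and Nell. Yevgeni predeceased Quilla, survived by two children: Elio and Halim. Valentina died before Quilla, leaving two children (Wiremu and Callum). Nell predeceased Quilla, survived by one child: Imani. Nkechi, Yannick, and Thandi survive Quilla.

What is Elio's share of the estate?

Kofi first takes ₹250,000, leaving a balance of ₹6,750,000. Kofi then takes one-third of the balance (₹2,250,000), for a total of ₹2,500,000. The remaining ₹4,500,000 passes to the descendants.
The descendants' portion (₹4,500,000) is divided at the children's generation into 6 shares of ₹750,000. Nkechi, Yannick, and Thandi each take ₹750,000. The 3 shares of the deceased (Yevgeni, Valentina, and Nell) are combined into a pool of ₹2,250,000.
That pool (₹2,250,000) is divided at the grandchildren's generation equally among Elio, Halim, Wiremu, Callum, and Imani: ₹450,000 each.

Elio receives ₹450,000.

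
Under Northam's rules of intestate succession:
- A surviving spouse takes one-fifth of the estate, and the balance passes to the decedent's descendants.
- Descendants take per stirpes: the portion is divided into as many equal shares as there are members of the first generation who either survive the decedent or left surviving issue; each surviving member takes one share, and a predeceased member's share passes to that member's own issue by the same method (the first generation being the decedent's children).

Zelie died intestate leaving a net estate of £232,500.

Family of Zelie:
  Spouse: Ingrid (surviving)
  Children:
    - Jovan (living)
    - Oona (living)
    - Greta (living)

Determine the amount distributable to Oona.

Ingrid takes one-fifth of £232,500 = £46,500. The remaining £186,000 passes to the descendants.
The descendants' portion (£186,000) is divided into 3 shares of £62,000: Jovan, Oona, and Greta each take £62,000.

Oona receives £62,000.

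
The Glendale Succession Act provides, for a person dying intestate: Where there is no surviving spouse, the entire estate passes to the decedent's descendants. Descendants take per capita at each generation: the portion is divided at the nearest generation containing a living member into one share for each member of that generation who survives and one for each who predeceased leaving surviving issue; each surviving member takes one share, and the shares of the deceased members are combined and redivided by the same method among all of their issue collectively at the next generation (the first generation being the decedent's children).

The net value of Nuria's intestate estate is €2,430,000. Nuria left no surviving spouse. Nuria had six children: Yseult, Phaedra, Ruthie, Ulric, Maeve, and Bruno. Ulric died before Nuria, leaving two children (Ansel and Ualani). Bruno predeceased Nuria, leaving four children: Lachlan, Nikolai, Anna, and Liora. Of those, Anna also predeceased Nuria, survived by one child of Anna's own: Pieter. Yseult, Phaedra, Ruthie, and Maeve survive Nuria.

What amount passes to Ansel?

The entire €2,430,000 passes to the descendants.
That amount (€2,430,000) is divided at the children's generation into 6 shares of €405,000. Yseult, Phaedra, Ruthie, and Maeve each take €405,000. The 2 shares of the deceased (Ulric and Bruno) are combined into a pool of €810,000.
That pool (€810,000) is divided at the grandchildren's generation into 6 shares of €135,000. Ansel, Ualani, Lachlan, Nikolai, and Liora each take €135,000. The remaining share for the deceased Anna (€135,000) is carried to the next generation.
That pool (€135,000) passes entirely to Pieter, the sole taker at the great-grandchildren's generation.

Ansel receives €135,000.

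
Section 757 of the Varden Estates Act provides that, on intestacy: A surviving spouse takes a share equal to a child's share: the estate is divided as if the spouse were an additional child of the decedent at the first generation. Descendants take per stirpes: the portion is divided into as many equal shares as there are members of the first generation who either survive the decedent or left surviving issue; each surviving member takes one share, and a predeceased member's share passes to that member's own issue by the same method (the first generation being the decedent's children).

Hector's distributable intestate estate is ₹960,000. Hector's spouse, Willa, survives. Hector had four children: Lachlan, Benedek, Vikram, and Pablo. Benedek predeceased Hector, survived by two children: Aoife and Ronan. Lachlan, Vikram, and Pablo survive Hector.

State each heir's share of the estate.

Willa: ₹192,000; Lachlan: ₹192,000; Aoife: ₹96,000; Ronan: ₹96,000; Vikram: ₹192,000; Pablo: ₹192,000

The spouse counts as an additional share at the children's level, so there are 5 primary shares of ₹192,000. Willa takes one such share (₹192,000).
The children's combined portion (₹768,000) is divided into 4 shares of ₹192,000: Lachlan, Vikram, and Pablo each take ₹192,000; Benedek's ₹192,000 share passes to Benedek's issue.
Benedek's share (₹192,000) is divided into 2 shares of ₹96,000: Aoife and Ronan each take ₹96,000.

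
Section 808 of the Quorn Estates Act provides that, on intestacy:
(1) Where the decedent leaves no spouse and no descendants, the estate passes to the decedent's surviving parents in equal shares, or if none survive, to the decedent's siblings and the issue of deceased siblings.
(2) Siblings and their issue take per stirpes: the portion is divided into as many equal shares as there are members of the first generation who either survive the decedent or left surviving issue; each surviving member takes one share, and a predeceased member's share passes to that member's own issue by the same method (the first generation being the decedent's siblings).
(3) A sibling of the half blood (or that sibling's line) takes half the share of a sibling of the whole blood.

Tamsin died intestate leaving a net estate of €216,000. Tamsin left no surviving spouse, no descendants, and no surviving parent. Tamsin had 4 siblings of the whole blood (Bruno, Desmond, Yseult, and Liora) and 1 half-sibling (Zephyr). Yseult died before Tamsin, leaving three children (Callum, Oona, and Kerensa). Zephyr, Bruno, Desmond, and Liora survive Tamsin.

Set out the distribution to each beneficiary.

Zephyr: €24,000; Bruno: €48,000; Desmond: €48,000; Callum: €16,000; Oona: €16,000; Kerensa: €16,000; Liora: €48,000

The entire €216,000 passes to the siblings and their issue.
Counting each half-blood sibling's line as half a unit, there are 9/2 units in €216,000, so one unit is €48,000. Whole-blood lines (Bruno, Desmond, Yseult, and Liora) take €48,000 each; half-blood lines (Zephyr) take €24,000 each.
Yseult's share (€48,000) is divided into 3 shares of €16,000: Callum, Oona, and Kerensa each take €16,000.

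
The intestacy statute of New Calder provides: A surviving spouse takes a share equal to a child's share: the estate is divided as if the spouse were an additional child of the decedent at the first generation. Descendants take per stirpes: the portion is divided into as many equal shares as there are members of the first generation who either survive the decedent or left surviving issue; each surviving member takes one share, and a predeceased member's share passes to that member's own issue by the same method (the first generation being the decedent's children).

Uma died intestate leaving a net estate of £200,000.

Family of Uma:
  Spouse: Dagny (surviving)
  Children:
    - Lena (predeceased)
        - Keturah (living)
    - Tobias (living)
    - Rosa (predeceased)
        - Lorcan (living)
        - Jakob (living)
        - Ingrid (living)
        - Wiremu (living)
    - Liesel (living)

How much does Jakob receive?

The spouse counts as an additional share at the children's level, so there are 5 primary shares of £40,000. Dagny takes one such share (£40,000).
The children's combined portion (£160,000) is divided into 4 shares of £40,000: Tobias and Liesel each take £40,000; Lena's £40,000 share passes to Lena's issue; Rosa's £40,000 share passes to Rosa's issue.
Lena's share (£40,000) passes entirely to Keturah.
Rosa's share (£40,000) is divided into 4 shares of £10,000: Lorcan, Jakob, Ingrid, and Wiremu each take £10,000.

Jakob receives £10,000.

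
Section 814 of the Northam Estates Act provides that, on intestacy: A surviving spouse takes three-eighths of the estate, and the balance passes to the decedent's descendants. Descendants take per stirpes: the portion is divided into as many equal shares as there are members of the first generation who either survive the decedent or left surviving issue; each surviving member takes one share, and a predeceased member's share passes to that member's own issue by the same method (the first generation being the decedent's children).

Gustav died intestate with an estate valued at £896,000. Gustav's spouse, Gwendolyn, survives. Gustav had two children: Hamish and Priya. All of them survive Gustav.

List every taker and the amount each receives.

Gwendolyn takes three-eighths of £896,000 = £336,000. The remaining £560,000 passes to the descendants.
The descendants' portion (£560,000) is divided into 2 shares of £280,000: Hamish and Priya each take £280,000.

Gwendolyn: £336,000; Hamish: £280,000; Priya: £280,000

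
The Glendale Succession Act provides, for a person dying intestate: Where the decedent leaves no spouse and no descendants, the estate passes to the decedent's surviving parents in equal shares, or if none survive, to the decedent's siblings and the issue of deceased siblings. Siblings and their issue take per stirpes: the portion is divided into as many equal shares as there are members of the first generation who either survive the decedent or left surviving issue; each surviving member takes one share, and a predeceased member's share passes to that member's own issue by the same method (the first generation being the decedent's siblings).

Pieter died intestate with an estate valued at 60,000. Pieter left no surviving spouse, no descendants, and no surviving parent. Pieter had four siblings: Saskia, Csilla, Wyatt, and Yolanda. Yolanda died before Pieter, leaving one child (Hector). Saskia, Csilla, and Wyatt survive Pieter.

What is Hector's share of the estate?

Hector receives 15,000.

The entire 60,000 passes to the siblings and their issue.
That amount (60,000) is divided into 4 shares of 15,000: Saskia, Csilla, and Wyatt each take 15,000; Yolanda's 15,000 share passes to Yolanda's issue.
Yolanda's share (15,000) passes entirely to Hector.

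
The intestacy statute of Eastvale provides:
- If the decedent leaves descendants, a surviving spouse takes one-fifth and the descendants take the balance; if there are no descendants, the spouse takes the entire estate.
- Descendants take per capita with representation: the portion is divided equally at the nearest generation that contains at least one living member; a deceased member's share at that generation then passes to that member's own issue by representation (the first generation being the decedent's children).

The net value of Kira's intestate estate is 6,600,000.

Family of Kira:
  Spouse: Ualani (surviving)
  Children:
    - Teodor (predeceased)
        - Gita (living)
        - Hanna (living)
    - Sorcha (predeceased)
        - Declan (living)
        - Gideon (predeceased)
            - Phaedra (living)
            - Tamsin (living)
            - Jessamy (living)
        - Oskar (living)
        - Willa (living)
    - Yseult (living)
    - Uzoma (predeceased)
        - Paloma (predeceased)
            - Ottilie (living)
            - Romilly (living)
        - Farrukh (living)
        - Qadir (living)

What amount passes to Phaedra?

Ualani takes one-fifth of 6,600,000 = 1,320,000. The remaining 5,280,000 passes to the descendants.
The descendants' portion (5,280,000) is divided into 4 shares of 1,320,000: Yseult takes 1,320,000; Teodor's 1,320,000 share passes to Teodor's issue; Sorcha's 1,320,000 share passes to Sorcha's issue; Uzoma's 1,320,000 share passes to Uzoma's issue.
Teodor's share (1,320,000) is divided into 2 shares of 660,000: Gita and Hanna each take 660,000.
Sorcha's share (1,320,000) is divided into 4 shares of 330,000: Declan, Oskar, and Willa each take 330,000; Gideon's 330,000 share passes to Gideon's issue.
Gideon's share (330,000) is divided into 3 shares of 110,000: Phaedra, Tamsin, and Jessamy each take 110,000.
Uzoma's share (1,320,000) is divided into 3 shares of 440,000: Farrukh and Qadir each take 440,000; Paloma's 440,000 share passes to Paloma's issue.
Paloma's share (440,000) is divided into 2 shares of 220,000: Ottilie and Romilly each take 220,000.

Phaedra receives 110,000.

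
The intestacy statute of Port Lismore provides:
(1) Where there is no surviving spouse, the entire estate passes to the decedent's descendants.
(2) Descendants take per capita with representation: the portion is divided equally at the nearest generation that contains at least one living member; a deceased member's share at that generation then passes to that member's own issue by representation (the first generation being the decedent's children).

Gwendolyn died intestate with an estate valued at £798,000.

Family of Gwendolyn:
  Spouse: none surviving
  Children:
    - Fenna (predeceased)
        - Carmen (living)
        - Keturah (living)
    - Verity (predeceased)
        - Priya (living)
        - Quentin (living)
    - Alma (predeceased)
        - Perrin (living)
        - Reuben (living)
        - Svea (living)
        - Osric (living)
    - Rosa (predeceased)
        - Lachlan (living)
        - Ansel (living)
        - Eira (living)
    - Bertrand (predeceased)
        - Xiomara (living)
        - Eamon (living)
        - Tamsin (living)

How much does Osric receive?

The entire £798,000 passes to the descendants.
No child survives, so the initial division is made at the grandchildren's generation.
That amount (£798,000) is divided into 14 shares of £57,000: Carmen, Keturah, Priya, Quentin, Perrin, Reuben, Svea, Osric, Lachlan, Ansel, Eira, Xiomara, Eamon, and Tamsin each take £57,000.

Osric receives £57,000.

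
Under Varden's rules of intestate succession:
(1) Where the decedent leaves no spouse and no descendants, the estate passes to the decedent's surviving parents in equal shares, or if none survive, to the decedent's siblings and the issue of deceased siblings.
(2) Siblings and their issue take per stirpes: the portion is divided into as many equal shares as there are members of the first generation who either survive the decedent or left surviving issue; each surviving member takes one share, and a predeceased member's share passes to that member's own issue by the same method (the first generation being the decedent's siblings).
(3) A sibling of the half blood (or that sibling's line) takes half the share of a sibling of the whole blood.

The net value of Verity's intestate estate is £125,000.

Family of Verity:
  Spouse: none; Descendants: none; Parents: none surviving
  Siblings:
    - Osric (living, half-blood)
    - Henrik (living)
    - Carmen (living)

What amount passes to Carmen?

Carmen receives £50,000.

The entire £125,000 passes to the siblings and their issue.
Counting each half-blood sibling's line as half a unit, there are 5/2 units in £125,000, so one unit is £50,000. Whole-blood lines (Henrik and Carmen) take £50,000 each; half-blood lines (Osric) take £25,000 each.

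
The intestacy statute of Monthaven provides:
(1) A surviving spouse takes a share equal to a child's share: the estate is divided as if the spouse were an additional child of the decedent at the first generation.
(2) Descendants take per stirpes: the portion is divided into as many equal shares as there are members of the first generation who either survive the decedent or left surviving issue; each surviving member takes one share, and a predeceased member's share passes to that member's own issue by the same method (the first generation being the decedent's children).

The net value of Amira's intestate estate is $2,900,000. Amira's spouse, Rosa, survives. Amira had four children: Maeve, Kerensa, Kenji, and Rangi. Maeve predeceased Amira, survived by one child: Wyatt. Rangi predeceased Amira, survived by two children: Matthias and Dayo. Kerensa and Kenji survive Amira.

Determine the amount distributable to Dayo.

Dayo receives $290,000.

The spouse counts as an additional share at the children's level, so there are 5 primary shares of $580,000. Rosa takes one such share ($580,000).
The children's combined portion ($2,320,000) is divided into 4 shares of $580,000: Kerensa and Kenji each take $580,000; Maeve's $580,000 share passes to Maeve's issue; Rangi's $580,000 share passes to Rangi's issue.
Maeve's share ($580,000) passes entirely to Wyatt.
Rangi's share ($580,000) is divided into 2 shares of $290,000: Matthias and Dayo each take $290,000.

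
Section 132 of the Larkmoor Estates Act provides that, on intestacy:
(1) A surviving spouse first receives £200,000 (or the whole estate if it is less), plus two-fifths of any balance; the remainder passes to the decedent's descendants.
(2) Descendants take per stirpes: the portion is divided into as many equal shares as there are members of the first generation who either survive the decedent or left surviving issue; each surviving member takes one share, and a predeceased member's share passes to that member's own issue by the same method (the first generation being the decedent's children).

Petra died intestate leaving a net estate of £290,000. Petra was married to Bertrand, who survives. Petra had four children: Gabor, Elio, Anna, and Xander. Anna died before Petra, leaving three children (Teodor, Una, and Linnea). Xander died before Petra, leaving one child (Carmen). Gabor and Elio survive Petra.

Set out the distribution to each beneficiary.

Bertrand first takes £200,000, leaving a balance of £90,000. Bertrand then takes two-fifths of the balance (£36,000), for a total of £236,000. The remaining £54,000 passes to the descendants.
The descendants' portion (£54,000) is divided into 4 shares of £13,500: Gabor and Elio each take £13,500; Anna's £13,500 share passes to Anna's issue; Xander's £13,500 share passes to Xander's issue.
Anna's share (£13,500) is divided into 3 shares of £4,500: Teodor, Una, and Linnea each take £4,500.
Xander's share (£13,500) passes entirely to Carmen.

Bertrand: £236,000; Gabor: £13,500; Elio: £13,500; Teodor: £4,500; Una: £4,500; Linnea: £4,500; Carmen: £13,500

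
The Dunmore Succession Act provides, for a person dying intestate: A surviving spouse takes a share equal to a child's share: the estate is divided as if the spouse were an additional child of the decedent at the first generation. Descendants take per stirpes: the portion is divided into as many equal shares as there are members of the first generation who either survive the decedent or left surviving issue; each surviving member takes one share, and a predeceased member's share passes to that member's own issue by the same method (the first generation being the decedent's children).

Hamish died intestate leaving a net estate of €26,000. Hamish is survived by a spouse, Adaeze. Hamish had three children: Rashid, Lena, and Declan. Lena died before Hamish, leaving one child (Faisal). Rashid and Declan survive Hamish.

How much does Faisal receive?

The spouse counts as an additional share at the children's level, so there are 4 primary shares of €6,500. Adaeze takes one such share (€6,500).
The children's combined portion (€19,500) is divided into 3 shares of €6,500: Rashid and Declan each take €6,500; Lena's €6,500 share passes to Lena's issue.
Lena's share (€6,500) passes entirely to Faisal.

Faisal receives €6,500.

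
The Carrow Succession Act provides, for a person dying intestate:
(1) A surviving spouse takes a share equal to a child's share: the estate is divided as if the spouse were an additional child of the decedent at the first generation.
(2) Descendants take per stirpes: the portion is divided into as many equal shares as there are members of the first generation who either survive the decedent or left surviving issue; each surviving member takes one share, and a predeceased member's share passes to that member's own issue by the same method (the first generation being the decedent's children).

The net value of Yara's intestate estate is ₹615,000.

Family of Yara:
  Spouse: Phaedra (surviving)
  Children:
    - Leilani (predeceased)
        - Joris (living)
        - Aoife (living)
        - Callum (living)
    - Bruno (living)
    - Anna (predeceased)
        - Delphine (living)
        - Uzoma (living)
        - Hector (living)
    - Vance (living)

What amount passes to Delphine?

Delphine receives ₹41,000.

The spouse counts as an additional share at the children's level, so there are 5 primary shares of ₹123,000. Phaedra takes one such share (₹123,000).
The children's combined portion (₹492,000) is divided into 4 shares of ₹123,000: Bruno and Vance each take ₹123,000; Leilani's ₹123,000 share passes to Leilani's issue; Anna's ₹123,000 share passes to Anna's issue.
Leilani's share (₹123,000) is divided into 3 shares of ₹41,000: Joris, Aoife, and Callum each take ₹41,000.
Anna's share (₹123,000) is divided into 3 shares of ₹41,000: Delphine, Uzoma, and Hector each take ₹41,000.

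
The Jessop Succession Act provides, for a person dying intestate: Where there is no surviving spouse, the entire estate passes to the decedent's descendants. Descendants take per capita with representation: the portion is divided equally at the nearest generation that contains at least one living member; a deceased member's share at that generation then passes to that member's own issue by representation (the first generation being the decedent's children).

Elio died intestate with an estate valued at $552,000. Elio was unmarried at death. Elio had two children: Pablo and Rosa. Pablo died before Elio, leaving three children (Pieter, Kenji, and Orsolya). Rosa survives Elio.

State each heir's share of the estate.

The entire $552,000 passes to the descendants.
That amount ($552,000) is divided into 2 shares of $276,000: Rosa takes $276,000; Pablo's $276,000 share passes to Pablo's issue.
Pablo's share ($276,000) is divided into 3 shares of $92,000: Pieter, Kenji, and Orsolya each take $92,000.

Pieter: $92,000; Kenji: $92,000; Orsolya: $92,000; Rosa: $276,000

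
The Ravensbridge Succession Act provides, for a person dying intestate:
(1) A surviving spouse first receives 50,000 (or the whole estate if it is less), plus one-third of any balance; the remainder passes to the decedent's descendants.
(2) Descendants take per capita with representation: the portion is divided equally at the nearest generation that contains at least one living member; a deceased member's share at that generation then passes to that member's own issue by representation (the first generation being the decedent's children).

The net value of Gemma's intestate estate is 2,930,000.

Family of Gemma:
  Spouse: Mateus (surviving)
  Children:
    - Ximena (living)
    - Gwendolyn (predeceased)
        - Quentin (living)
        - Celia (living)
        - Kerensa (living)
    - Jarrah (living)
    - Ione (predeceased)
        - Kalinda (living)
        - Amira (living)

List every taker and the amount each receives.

Mateus first takes 50,000, leaving a balance of 2,880,000. Mateus then takes one-third of the balance (960,000), for a total of 1,010,000. The remaining 1,920,000 passes to the descendants.
The descendants' portion (1,920,000) is divided into 4 shares of 480,000: Ximena and Jarrah each take 480,000; Gwendolyn's 480,000 share passes to Gwendolyn's issue; Ione's 480,000 share passes to Ione's issue.
Gwendolyn's share (480,000) is divided into 3 shares of 160,000: Quentin, Celia, and Kerensa each take 160,000.
Ione's share (480,000) is divided into 2 shares of 240,000: Kalinda and Amira each take 240,000.

Mateus: 1,010,000; Ximena: 480,000; Quentin: 160,000; Celia: 160,000; Kerensa: 160,000; Jarrah: 480,000; Kalinda: 240,000; Amira: 240,000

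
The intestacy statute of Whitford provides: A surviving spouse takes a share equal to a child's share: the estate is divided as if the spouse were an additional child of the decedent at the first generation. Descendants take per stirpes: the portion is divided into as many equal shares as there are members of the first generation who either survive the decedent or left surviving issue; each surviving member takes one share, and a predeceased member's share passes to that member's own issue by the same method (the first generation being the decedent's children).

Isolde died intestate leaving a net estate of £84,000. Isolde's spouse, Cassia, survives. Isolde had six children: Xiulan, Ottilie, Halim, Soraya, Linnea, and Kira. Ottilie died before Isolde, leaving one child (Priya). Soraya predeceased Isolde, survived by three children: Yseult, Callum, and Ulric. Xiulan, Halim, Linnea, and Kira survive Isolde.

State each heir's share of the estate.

The spouse counts as an additional share at the children's level, so there are 7 primary shares of £12,000. Cassia takes one such share (£12,000).
The children's combined portion (£72,000) is divided into 6 shares of £12,000: Xiulan, Halim, Linnea, and Kira each take £12,000; Ottilie's £12,000 share passes to Ottilie's issue; Soraya's £12,000 share passes to Soraya's issue.
Ottilie's share (£12,000) passes entirely to Priya.
Soraya's share (£12,000) is divided into 3 shares of £4,000: Yseult, Callum, and Ulric each take £4,000.

Cassia: £12,000; Xiulan: £12,000; Priya: £12,000; Halim: £12,000; Yseult: £4,000; Callum: £4,000; Ulric: £4,000; Linnea: £12,000; Kira: £12,000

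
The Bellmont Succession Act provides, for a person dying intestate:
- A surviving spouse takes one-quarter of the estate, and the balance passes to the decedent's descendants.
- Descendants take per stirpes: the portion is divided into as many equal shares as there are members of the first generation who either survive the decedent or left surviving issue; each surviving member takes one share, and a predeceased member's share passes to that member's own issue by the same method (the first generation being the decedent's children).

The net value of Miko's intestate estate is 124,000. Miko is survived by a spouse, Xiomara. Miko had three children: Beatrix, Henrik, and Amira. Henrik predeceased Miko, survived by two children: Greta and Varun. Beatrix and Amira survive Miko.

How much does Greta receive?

Greta receives 15,500.

Xiomara takes one-quarter of 124,000 = 31,000. The remaining 93,000 passes to the descendants.
The descendants' portion (93,000) is divided into 3 shares of 31,000: Beatrix and Amira each take 31,000; Henrik's 31,000 share passes to Henrik's issue.
Henrik's share (31,000) is divided into 2 shares of 15,500: Greta and Varun each take 15,500.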